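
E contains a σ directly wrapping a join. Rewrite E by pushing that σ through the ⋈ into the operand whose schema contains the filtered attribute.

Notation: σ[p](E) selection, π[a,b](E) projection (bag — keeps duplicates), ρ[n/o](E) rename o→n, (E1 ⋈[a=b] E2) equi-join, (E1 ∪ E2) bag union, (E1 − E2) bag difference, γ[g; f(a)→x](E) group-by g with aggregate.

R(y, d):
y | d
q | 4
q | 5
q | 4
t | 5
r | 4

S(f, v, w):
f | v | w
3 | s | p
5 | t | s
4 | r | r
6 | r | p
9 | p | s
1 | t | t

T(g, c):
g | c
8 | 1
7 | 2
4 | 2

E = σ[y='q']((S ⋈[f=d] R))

σ filters on y, owned by the right side.
E' = (S ⋈[f=d] σ[y='q'](R))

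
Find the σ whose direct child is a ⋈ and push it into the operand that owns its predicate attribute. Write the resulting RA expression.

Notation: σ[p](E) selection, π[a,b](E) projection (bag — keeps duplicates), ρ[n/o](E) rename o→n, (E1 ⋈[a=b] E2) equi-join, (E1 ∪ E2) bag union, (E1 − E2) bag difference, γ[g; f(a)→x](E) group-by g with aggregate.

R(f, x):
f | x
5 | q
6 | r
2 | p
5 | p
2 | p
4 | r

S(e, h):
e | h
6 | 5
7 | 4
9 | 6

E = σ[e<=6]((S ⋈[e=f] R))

σ filters on e, owned by the left side.
E' = (σ[e<=6](S) ⋈[e=f] R)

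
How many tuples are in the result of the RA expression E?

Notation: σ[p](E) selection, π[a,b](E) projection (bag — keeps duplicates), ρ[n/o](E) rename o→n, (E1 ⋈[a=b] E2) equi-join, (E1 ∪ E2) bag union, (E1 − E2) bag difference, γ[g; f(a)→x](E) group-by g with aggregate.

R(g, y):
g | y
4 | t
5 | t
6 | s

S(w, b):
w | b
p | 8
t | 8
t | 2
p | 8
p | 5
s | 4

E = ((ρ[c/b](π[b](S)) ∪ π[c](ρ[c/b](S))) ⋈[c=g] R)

Subexpression sizes:
  S → 6
  π[b](S) → 6
  ρ[c/b](π[b](S)) → 6
  S → 6
  ρ[c/b](S) → 6
  π[c](ρ[c/b](S)) → 6
  (ρ[c/b](π[b](S)) ∪ π[c](ρ[c/b](S))) → 12
  R → 3
  ((ρ[c/b](π[b](S)) ∪ π[c](ρ[c/b](S))) ⋈[c=g] R) → 4

|E| = 4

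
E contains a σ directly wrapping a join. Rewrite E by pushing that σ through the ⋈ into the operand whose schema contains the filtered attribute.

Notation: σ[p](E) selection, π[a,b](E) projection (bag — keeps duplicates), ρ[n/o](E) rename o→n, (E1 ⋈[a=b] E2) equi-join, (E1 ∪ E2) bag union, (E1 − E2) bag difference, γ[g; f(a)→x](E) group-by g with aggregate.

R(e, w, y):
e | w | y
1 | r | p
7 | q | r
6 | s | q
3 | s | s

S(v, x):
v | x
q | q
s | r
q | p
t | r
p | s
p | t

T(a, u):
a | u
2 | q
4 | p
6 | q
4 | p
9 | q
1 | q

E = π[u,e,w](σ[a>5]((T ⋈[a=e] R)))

σ filters on a, owned by the left side.
E' = π[u,e,w]((σ[a>5](T) ⋈[a=e] R))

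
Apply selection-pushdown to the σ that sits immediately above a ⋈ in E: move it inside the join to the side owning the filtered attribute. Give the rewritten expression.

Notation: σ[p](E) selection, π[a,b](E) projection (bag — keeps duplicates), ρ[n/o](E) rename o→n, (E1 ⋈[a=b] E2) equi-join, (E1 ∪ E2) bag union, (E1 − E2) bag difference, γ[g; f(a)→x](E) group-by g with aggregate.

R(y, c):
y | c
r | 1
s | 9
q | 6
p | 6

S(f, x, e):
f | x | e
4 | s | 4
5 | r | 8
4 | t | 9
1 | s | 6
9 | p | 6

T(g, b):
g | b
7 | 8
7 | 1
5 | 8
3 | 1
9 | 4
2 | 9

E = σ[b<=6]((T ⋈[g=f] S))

σ filters on b, owned by the left side.
E' = (σ[b<=6](T) ⋈[g=f] S)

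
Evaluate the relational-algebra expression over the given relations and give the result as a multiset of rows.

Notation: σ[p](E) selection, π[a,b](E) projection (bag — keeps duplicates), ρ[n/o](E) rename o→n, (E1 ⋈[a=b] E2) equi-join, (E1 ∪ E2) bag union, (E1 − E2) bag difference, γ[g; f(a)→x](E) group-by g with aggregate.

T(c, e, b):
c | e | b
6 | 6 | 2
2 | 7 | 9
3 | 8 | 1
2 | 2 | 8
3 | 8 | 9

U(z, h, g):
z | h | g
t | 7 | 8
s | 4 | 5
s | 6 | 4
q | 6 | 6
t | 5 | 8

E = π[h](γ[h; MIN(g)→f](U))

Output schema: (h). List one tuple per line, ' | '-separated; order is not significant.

Subexpression sizes:
  U → 5
  γ[h; MIN(g)→f](U) → 4
  π[h](γ[h; MIN(g)→f](U)) → 4

== RESULT ==
h
4
5
6
7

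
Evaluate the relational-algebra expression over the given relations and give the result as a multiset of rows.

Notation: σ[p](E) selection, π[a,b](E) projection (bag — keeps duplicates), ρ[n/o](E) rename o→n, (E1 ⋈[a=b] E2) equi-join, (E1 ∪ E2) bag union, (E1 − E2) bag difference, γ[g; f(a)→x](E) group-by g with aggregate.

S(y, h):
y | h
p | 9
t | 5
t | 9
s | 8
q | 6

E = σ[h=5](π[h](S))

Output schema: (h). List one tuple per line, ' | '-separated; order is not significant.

Subexpression sizes:
  S → 5
  π[h](S) → 5
  σ[h=5](π[h](S)) → 1

== RESULT ==
h
5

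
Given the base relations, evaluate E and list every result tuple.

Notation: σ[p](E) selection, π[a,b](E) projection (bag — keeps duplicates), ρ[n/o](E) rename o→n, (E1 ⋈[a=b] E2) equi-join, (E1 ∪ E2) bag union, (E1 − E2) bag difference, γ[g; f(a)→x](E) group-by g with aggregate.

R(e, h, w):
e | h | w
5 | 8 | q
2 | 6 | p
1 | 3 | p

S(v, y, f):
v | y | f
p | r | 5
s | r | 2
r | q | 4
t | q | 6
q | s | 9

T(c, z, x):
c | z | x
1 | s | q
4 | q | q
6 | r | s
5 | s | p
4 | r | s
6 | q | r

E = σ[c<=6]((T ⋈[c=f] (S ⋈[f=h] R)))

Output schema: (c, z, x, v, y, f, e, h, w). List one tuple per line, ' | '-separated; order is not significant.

Per-node cardinality:
  T → 6
  S → 5
  R → 3
  (S ⋈[f=h] R) → 1
  (T ⋈[c=f] (S ⋈[f=h] R)) → 2
  σ[c<=6]((T ⋈[c=f] (S ⋈[f=h] R))) → 2

== RESULT ==
c | z | x | v | y | f | e | h | w
6 | q | r | t | q | 6 | 2 | 6 | p
6 | r | s | t | q | 6 | 2 | 6 | p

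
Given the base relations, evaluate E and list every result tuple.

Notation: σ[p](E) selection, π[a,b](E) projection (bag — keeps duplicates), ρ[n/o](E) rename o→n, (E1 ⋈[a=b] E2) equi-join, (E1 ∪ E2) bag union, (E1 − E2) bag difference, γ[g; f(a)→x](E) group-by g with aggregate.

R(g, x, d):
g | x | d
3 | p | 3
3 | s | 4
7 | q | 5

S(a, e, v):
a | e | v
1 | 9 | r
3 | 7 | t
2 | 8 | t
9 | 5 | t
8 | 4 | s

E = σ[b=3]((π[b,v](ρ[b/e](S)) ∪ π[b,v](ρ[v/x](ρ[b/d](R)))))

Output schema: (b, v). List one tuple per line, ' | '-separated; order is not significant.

Row counts bottom-up:
  S → 5
  ρ[b/e](S) → 5
  π[b,v](ρ[b/e](S)) → 5
  R → 3
  ρ[b/d](R) → 3
  ρ[v/x](ρ[b/d](R)) → 3
  π[b,v](ρ[v/x](ρ[b/d](R))) → 3
  (π[b,v](ρ[b/e](S)) ∪ π[b,v](ρ[v/x](ρ[b/d](R)))) → 8
  σ[b=3]((π[b,v](ρ[b/e](S)) ∪ π[b,v](ρ[v/x](ρ[b/d](R))))) → 1

== RESULT ==
b | v
3 | p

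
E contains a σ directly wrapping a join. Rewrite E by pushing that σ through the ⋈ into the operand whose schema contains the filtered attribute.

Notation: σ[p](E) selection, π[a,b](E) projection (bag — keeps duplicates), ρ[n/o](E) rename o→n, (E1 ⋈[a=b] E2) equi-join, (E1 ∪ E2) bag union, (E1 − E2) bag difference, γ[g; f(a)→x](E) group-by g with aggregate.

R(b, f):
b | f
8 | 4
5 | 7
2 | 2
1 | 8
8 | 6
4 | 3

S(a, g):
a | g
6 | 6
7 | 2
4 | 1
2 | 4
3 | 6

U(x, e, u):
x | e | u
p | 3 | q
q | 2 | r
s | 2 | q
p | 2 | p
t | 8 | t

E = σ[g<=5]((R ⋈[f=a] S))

σ filters on g, owned by the right side.
E' = (R ⋈[f=a] σ[g<=5](S))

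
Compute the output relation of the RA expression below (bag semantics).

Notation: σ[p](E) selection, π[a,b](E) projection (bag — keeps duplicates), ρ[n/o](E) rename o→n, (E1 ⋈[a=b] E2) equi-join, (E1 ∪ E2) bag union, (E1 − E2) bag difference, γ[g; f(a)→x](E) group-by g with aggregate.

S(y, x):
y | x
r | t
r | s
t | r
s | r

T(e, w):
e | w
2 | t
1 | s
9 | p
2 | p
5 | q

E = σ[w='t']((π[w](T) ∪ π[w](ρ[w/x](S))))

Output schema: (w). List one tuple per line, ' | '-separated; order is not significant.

Subexpression sizes:
  T → 5
  π[w](T) → 5
  S → 4
  ρ[w/x](S) → 4
  π[w](ρ[w/x](S)) → 4
  (π[w](T) ∪ π[w](ρ[w/x](S))) → 9
  σ[w='t']((π[w](T) ∪ π[w](ρ[w/x](S)))) → 2

== RESULT ==
w
t
t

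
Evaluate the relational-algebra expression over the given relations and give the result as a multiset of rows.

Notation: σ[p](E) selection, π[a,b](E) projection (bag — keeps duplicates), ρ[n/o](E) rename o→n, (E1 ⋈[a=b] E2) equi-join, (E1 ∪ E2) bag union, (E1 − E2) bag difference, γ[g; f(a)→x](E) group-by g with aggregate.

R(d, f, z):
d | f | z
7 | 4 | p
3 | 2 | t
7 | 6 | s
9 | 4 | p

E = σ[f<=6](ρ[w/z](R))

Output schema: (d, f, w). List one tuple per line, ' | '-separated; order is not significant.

Per-node cardinality:
  R → 4
  ρ[w/z](R) → 4
  σ[f<=6](ρ[w/z](R)) → 4

== RESULT ==
d | f | w
3 | 2 | t
7 | 4 | p
7 | 6 | s
9 | 4 | p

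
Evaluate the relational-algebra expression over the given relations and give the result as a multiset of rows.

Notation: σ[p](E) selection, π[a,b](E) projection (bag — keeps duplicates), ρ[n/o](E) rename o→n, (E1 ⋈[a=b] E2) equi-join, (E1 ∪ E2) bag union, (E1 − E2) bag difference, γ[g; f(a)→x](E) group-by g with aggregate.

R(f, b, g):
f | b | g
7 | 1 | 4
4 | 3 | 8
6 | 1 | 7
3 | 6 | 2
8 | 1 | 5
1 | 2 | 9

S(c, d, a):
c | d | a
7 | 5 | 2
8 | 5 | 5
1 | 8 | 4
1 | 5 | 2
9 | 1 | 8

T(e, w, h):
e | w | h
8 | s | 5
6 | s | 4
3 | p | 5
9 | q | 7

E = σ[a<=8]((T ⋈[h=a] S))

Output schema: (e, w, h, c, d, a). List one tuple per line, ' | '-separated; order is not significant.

Subexpression sizes:
  T → 4
  S → 5
  (T ⋈[h=a] S) → 3
  σ[a<=8]((T ⋈[h=a] S)) → 3

== RESULT ==
e | w | h | c | d | a
3 | p | 5 | 8 | 5 | 5
6 | s | 4 | 1 | 8 | 4
8 | s | 5 | 8 | 5 | 5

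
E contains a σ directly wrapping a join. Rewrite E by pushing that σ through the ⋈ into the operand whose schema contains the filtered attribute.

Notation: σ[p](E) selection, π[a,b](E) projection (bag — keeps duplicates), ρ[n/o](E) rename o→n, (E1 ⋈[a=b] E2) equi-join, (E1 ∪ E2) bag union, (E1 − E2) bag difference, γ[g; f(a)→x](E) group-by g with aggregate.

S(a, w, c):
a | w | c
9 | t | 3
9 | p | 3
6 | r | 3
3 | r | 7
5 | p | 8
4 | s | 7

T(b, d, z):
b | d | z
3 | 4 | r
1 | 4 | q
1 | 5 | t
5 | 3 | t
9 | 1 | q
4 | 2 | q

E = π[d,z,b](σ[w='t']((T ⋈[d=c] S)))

σ filters on w, owned by the right side.
E' = π[d,z,b]((T ⋈[d=c] σ[w='t'](S)))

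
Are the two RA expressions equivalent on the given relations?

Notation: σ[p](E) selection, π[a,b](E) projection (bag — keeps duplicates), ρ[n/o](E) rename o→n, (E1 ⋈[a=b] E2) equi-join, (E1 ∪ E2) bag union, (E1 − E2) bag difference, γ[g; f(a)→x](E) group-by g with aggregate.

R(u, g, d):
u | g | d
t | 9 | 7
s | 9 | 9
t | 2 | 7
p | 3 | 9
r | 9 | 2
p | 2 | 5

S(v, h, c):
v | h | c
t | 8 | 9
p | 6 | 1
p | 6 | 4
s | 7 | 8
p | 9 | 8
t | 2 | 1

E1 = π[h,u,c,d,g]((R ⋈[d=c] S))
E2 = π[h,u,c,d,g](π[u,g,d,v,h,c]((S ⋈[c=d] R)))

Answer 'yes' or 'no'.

E1 stepwise |·|:
  R → 6
  S → 6
  (R ⋈[d=c] S) → 2
  π[h,u,c,d,g]((R ⋈[d=c] S)) → 2
E2 stepwise |·|:
  S → 6
  R → 6
  (S ⋈[c=d] R) → 2
  π[u,g,d,v,h,c]((S ⋈[c=d] R)) → 2
  π[h,u,c,d,g](π[u,g,d,v,h,c]((S ⋈[c=d] R))) → 2

E1 and E2 produce the same multiset:
h | u | c | d | g
8 | p | 9 | 9 | 3
8 | s | 9 | 9 | 9

yes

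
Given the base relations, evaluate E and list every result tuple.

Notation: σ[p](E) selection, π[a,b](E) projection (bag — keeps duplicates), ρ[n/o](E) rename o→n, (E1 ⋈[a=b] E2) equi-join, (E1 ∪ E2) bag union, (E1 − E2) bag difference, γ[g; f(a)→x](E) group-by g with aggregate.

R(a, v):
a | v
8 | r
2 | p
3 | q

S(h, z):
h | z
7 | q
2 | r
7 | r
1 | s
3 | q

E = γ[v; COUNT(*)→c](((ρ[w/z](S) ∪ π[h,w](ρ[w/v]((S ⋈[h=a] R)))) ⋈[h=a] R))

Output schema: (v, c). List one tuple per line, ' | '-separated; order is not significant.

Stepwise |·|:
  S → 5
  ρ[w/z](S) → 5
  S → 5
  R → 3
  (S ⋈[h=a] R) → 2
  ρ[w/v]((S ⋈[h=a] R)) → 2
  π[h,w](ρ[w/v]((S ⋈[h=a] R))) → 2
  (ρ[w/z](S) ∪ π[h,w](ρ[w/v]((S ⋈[h=a] R)))) → 7
  R → 3
  ((ρ[w/z](S) ∪ π[h,w](ρ[w/v]((S ⋈[h=a] R)))) ⋈[h=a] R) → 4
  γ[v; COUNT(*)→c](((ρ[w/z](S) ∪ π[h,w](ρ[w/v]((S ⋈[h=a] R)))) ⋈[h=a] R)) → 2

== RESULT ==
v | c
p | 2
q | 2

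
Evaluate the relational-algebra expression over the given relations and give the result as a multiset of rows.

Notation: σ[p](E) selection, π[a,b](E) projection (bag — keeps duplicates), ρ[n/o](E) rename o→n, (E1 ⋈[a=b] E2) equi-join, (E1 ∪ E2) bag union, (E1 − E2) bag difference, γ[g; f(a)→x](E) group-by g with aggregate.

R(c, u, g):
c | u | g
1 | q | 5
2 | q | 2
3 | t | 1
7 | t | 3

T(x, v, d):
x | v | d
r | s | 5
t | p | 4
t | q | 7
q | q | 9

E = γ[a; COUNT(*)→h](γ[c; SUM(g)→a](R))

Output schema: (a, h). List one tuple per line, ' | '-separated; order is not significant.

Stepwise |·|:
  R → 4
  γ[c; SUM(g)→a](R) → 4
  γ[a; COUNT(*)→h](γ[c; SUM(g)→a](R)) → 4

== RESULT ==
a | h
1 | 1
2 | 1
3 | 1
5 | 1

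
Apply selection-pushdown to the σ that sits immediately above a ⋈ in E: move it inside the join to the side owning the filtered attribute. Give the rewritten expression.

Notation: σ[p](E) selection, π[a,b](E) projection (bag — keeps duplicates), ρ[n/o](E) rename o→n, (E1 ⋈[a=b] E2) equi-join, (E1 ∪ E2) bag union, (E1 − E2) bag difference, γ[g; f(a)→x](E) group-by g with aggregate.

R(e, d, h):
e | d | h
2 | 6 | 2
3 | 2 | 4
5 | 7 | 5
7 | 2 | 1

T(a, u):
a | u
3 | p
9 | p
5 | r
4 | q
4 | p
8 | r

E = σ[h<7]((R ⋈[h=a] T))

σ filters on h, owned by the left side.
E' = (σ[h<7](R) ⋈[h=a] T)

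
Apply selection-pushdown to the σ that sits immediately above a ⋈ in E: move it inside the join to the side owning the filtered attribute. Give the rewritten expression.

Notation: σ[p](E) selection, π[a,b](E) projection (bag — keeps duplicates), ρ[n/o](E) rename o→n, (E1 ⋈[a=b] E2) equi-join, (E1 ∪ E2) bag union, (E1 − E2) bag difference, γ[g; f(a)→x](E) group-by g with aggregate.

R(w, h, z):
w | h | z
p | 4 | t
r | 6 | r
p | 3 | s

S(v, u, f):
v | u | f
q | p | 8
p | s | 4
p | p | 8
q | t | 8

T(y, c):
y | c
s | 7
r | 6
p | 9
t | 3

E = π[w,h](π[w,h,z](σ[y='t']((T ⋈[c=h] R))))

σ filters on y, owned by the left side.
E' = π[w,h](π[w,h,z]((σ[y='t'](T) ⋈[c=h] R)))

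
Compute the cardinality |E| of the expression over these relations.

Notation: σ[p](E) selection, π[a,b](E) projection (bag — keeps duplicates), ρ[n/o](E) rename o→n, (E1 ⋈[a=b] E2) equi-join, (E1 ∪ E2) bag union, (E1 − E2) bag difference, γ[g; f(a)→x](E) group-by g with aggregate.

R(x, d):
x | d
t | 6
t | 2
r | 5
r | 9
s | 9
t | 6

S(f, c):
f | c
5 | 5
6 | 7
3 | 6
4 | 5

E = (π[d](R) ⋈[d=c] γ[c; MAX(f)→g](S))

Stepwise |·|:
  R → 6
  π[d](R) → 6
  S → 4
  γ[c; MAX(f)→g](S) → 3
  (π[d](R) ⋈[d=c] γ[c; MAX(f)→g](S)) → 3

|E| = 3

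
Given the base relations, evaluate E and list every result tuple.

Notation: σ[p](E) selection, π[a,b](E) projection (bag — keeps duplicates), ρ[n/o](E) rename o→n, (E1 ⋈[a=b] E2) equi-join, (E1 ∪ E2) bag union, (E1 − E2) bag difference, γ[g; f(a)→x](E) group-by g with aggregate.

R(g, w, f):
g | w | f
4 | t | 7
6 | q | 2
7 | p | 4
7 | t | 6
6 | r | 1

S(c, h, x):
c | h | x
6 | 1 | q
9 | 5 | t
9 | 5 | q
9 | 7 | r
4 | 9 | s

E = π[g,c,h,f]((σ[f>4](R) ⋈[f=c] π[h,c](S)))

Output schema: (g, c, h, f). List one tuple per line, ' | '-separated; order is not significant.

Stepwise |·|:
  R → 5
  σ[f>4](R) → 2
  S → 5
  π[h,c](S) → 5
  (σ[f>4](R) ⋈[f=c] π[h,c](S)) → 1
  π[g,c,h,f]((σ[f>4](R) ⋈[f=c] π[h,c](S))) → 1

== RESULT ==
g | c | h | f
7 | 6 | 1 | 6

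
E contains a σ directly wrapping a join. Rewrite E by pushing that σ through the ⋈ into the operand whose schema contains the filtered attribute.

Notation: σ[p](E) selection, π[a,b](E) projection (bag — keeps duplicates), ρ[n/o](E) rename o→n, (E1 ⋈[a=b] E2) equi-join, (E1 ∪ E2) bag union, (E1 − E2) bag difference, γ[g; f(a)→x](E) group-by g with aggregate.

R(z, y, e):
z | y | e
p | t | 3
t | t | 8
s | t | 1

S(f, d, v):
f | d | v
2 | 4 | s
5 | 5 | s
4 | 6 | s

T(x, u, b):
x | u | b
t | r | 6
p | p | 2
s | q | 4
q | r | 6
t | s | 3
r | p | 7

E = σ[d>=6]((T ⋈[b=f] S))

σ filters on d, owned by the right side.
E' = (T ⋈[b=f] σ[d>=6](S))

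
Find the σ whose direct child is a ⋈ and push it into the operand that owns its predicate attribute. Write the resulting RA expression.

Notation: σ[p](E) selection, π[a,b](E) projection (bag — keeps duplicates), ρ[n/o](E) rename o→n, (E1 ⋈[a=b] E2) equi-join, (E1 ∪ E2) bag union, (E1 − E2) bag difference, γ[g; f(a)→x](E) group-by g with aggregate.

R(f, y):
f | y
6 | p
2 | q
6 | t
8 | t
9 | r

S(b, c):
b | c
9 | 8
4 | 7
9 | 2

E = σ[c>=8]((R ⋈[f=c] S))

σ filters on c, owned by the right side.
E' = (R ⋈[f=c] σ[c>=8](S))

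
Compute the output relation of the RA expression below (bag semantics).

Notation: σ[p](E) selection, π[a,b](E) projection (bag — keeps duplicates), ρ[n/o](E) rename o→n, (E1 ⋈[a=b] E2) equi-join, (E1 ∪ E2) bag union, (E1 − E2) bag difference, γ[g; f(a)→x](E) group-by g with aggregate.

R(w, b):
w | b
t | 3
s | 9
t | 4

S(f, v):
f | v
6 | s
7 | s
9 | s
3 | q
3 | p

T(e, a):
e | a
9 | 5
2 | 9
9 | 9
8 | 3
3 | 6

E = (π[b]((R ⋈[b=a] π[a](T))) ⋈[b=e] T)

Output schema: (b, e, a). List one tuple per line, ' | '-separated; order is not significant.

Per-node cardinality:
  R → 3
  T → 5
  π[a](T) → 5
  (R ⋈[b=a] π[a](T)) → 3
  π[b]((R ⋈[b=a] π[a](T))) → 3
  T → 5
  (π[b]((R ⋈[b=a] π[a](T))) ⋈[b=e] T) → 5

== RESULT ==
b | e | a
3 | 3 | 6
9 | 9 | 5
9 | 9 | 5
9 | 9 | 9
9 | 9 | 9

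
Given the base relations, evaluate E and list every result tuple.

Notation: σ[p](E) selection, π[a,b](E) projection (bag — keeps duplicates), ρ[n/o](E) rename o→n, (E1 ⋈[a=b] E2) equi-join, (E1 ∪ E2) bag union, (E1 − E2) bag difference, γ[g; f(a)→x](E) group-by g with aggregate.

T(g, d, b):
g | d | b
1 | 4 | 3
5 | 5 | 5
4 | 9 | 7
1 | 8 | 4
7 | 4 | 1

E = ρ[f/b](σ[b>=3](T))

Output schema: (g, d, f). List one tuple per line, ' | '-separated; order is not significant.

Stepwise |·|:
  T → 5
  σ[b>=3](T) → 4
  ρ[f/b](σ[b>=3](T)) → 4

== RESULT ==
g | d | f
1 | 4 | 3
1 | 8 | 4
4 | 9 | 7
5 | 5 | 5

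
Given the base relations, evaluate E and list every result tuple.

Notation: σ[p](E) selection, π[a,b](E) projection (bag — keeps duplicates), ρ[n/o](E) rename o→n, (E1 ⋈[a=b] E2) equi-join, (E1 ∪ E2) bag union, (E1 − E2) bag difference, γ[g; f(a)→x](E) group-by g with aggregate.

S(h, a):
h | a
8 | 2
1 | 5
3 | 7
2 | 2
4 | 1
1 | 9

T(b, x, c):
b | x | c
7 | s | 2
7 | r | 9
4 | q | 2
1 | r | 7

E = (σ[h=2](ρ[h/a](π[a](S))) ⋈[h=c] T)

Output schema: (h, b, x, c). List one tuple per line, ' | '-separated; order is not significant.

Stepwise |·|:
  S → 6
  π[a](S) → 6
  ρ[h/a](π[a](S)) → 6
  σ[h=2](ρ[h/a](π[a](S))) → 2
  T → 4
  (σ[h=2](ρ[h/a](π[a](S))) ⋈[h=c] T) → 4

== RESULT ==
h | b | x | c
2 | 4 | q | 2
2 | 4 | q | 2
2 | 7 | s | 2
2 | 7 | s | 2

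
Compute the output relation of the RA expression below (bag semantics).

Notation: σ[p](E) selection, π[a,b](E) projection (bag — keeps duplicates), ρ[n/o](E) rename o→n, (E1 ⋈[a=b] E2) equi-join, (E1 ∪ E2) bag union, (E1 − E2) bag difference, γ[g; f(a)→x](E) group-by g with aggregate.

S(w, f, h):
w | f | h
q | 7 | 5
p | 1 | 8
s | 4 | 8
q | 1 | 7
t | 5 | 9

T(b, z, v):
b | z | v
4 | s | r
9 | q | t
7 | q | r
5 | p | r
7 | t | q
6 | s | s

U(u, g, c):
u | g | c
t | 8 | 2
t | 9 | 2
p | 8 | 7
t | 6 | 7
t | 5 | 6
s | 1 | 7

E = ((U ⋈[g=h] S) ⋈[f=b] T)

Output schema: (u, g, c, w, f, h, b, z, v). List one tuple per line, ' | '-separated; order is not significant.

Stepwise |·|:
  U → 6
  S → 5
  (U ⋈[g=h] S) → 6
  T → 6
  ((U ⋈[g=h] S) ⋈[f=b] T) → 5

== RESULT ==
u | g | c | w | f | h | b | z | v
p | 8 | 7 | s | 4 | 8 | 4 | s | r
t | 5 | 6 | q | 7 | 5 | 7 | q | r
t | 5 | 6 | q | 7 | 5 | 7 | t | q
t | 8 | 2 | s | 4 | 8 | 4 | s | r
t | 9 | 2 | t | 5 | 9 | 5 | p | r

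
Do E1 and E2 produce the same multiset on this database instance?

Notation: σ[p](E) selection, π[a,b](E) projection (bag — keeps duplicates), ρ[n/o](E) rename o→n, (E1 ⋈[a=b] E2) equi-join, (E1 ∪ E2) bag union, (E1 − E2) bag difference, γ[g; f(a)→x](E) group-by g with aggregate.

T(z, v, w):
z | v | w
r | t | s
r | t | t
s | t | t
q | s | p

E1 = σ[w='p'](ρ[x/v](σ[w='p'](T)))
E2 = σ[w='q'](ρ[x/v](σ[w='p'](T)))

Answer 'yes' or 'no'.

E1 stepwise |·|:
  T → 4
  σ[w='p'](T) → 1
  ρ[x/v](σ[w='p'](T)) → 1
  σ[w='p'](ρ[x/v](σ[w='p'](T))) → 1
E2 stepwise |·|:
  T → 4
  σ[w='p'](T) → 1
  ρ[x/v](σ[w='p'](T)) → 1
  σ[w='q'](ρ[x/v](σ[w='p'](T))) → 0

E1 result:
z | x | w
q | s | p
E2 result:
z | x | w
(0 rows)
Witness: ('q', 's', 'p') appears 1× in E1 but 0× in E2.

no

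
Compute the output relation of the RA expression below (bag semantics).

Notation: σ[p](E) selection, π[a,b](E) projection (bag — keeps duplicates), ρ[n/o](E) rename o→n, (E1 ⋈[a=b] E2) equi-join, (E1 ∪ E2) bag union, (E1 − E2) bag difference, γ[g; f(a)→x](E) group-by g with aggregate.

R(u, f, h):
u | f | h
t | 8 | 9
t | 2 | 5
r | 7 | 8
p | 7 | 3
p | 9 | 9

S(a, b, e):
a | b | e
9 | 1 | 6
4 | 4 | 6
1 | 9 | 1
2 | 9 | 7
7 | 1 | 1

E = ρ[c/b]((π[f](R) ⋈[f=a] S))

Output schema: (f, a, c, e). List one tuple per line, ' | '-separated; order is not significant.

Per-node cardinality:
  R → 5
  π[f](R) → 5
  S → 5
  (π[f](R) ⋈[f=a] S) → 4
  ρ[c/b]((π[f](R) ⋈[f=a] S)) → 4

== RESULT ==
f | a | c | e
2 | 2 | 9 | 7
7 | 7 | 1 | 1
7 | 7 | 1 | 1
9 | 9 | 1 | 6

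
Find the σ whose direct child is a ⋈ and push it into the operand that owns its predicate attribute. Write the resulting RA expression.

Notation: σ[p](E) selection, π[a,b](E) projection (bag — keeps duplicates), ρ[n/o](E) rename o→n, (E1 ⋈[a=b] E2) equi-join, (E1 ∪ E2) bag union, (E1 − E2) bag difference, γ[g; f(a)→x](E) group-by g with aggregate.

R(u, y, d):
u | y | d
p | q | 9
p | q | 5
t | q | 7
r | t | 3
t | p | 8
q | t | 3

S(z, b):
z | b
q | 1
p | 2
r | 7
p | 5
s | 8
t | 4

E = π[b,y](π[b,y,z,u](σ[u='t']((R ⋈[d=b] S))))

σ filters on u, owned by the left side.
E' = π[b,y](π[b,y,z,u]((σ[u='t'](R) ⋈[d=b] S)))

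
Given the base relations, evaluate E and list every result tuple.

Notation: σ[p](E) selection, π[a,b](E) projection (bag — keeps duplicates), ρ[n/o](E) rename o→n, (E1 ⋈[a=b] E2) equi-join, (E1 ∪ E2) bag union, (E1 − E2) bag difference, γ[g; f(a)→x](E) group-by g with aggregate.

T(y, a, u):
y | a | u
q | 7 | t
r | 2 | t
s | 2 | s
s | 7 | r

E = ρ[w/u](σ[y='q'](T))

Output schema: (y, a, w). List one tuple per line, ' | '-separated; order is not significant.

Row counts bottom-up:
  T → 4
  σ[y='q'](T) → 1
  ρ[w/u](σ[y='q'](T)) → 1

== RESULT ==
y | a | w
q | 7 | t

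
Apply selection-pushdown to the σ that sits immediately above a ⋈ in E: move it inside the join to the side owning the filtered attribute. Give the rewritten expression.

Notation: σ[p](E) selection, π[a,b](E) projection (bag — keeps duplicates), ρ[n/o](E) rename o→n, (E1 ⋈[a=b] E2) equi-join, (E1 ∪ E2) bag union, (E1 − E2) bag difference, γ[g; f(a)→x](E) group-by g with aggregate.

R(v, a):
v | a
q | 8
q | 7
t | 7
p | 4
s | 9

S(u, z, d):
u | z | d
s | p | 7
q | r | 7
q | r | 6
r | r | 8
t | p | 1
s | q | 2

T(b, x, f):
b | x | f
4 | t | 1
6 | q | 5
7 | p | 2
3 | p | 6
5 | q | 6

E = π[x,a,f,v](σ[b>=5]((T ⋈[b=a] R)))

σ filters on b, owned by the left side.
E' = π[x,a,f,v]((σ[b>=5](T) ⋈[b=a] R))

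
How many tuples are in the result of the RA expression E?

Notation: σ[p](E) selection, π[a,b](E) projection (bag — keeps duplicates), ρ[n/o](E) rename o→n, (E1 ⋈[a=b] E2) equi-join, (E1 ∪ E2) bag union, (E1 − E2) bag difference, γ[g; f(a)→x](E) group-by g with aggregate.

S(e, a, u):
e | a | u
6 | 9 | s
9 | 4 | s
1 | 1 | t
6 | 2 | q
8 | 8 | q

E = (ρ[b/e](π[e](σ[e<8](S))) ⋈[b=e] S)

Per-node cardinality:
  S → 5
  σ[e<8](S) → 3
  π[e](σ[e<8](S)) → 3
  ρ[b/e](π[e](σ[e<8](S))) → 3
  S → 5
  (ρ[b/e](π[e](σ[e<8](S))) ⋈[b=e] S) → 5

|E| = 5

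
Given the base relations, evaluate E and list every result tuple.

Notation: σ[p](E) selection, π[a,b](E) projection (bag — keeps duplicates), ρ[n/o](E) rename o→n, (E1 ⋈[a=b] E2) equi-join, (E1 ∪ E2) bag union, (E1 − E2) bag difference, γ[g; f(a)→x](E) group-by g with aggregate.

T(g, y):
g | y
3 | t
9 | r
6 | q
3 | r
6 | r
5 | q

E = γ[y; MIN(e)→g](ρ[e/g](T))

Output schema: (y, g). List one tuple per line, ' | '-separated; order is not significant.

Subexpression sizes:
  T → 6
  ρ[e/g](T) → 6
  γ[y; MIN(e)→g](ρ[e/g](T)) → 3

== RESULT ==
y | g
q | 5
r | 3
t | 3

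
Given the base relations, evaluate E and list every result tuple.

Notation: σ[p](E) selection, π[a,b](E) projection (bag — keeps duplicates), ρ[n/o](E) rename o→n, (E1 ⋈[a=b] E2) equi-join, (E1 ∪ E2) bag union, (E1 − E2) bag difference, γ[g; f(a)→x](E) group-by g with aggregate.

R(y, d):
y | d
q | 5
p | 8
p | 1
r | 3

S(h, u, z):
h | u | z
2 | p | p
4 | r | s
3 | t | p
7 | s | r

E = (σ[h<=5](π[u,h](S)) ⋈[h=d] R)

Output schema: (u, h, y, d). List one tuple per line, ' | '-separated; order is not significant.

Per-node cardinality:
  S → 4
  π[u,h](S) → 4
  σ[h<=5](π[u,h](S)) → 3
  R → 4
  (σ[h<=5](π[u,h](S)) ⋈[h=d] R) → 1

== RESULT ==
u | h | y | d
t | 3 | r | 3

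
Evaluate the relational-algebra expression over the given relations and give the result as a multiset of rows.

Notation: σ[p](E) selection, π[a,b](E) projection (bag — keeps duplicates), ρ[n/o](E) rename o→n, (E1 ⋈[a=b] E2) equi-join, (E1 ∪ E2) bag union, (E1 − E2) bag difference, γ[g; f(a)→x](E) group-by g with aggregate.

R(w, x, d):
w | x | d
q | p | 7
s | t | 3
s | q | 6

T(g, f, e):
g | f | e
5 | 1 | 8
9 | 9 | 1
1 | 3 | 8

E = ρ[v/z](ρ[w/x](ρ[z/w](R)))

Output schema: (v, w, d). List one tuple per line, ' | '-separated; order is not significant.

Per-node cardinality:
  R → 3
  ρ[z/w](R) → 3
  ρ[w/x](ρ[z/w](R)) → 3
  ρ[v/z](ρ[w/x](ρ[z/w](R))) → 3

== RESULT ==
v | w | d
q | p | 7
s | q | 6
s | t | 3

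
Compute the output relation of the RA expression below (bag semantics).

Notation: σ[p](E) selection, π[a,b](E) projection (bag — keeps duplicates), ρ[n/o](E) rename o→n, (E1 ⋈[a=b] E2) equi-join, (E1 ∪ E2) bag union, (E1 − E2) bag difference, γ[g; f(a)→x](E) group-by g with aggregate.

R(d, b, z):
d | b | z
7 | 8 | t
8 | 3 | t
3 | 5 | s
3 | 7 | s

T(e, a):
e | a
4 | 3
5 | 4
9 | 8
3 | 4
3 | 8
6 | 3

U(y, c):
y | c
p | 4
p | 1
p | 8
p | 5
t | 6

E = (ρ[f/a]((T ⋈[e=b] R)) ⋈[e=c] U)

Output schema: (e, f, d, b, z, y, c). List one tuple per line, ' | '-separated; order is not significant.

Per-node cardinality:
  T → 6
  R → 4
  (T ⋈[e=b] R) → 3
  ρ[f/a]((T ⋈[e=b] R)) → 3
  U → 5
  (ρ[f/a]((T ⋈[e=b] R)) ⋈[e=c] U) → 1

== RESULT ==
e | f | d | b | z | y | c
5 | 4 | 3 | 5 | s | p | 5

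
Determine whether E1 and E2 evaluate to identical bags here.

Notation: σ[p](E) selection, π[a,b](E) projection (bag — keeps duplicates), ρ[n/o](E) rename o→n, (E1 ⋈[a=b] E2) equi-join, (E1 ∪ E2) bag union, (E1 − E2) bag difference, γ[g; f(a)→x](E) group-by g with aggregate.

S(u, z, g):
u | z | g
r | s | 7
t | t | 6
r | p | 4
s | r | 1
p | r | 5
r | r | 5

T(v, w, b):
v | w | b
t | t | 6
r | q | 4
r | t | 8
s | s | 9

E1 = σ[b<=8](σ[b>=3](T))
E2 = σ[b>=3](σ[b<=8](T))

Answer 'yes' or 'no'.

E1 per-node cardinality:
  T → 4
  σ[b>=3](T) → 4
  σ[b<=8](σ[b>=3](T)) → 3
E2 per-node cardinality:
  T → 4
  σ[b<=8](T) → 3
  σ[b>=3](σ[b<=8](T)) → 3

E1 and E2 produce the same multiset:
v | w | b
r | q | 4
r | t | 8
t | t | 6

yes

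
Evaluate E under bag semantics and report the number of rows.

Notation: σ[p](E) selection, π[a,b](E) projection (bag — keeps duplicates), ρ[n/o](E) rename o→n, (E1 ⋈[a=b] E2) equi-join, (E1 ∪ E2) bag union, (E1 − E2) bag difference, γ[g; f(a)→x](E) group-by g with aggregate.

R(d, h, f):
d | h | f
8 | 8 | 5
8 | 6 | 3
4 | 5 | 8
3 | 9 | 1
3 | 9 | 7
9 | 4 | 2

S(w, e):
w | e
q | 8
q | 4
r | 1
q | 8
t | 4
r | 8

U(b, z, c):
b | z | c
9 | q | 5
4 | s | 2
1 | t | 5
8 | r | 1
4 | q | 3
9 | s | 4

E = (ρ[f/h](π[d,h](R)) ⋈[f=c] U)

Per-node cardinality:
  R → 6
  π[d,h](R) → 6
  ρ[f/h](π[d,h](R)) → 6
  U → 6
  (ρ[f/h](π[d,h](R)) ⋈[f=c] U) → 3

|E| = 3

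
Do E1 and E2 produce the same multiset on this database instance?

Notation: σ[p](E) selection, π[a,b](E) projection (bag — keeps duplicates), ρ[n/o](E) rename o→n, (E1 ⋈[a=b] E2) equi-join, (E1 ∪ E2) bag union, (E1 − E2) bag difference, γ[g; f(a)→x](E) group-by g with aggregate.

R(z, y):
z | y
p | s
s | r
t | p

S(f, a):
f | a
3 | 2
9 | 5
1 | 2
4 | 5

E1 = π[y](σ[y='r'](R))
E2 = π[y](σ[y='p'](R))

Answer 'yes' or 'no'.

E1 per-node cardinality:
  R → 3
  σ[y='r'](R) → 1
  π[y](σ[y='r'](R)) → 1
E2 per-node cardinality:
  R → 3
  σ[y='p'](R) → 1
  π[y](σ[y='p'](R)) → 1

E1 result:
y
r
E2 result:
y
p
Witness: ('p',) appears 0× in E1 but 1× in E2.

no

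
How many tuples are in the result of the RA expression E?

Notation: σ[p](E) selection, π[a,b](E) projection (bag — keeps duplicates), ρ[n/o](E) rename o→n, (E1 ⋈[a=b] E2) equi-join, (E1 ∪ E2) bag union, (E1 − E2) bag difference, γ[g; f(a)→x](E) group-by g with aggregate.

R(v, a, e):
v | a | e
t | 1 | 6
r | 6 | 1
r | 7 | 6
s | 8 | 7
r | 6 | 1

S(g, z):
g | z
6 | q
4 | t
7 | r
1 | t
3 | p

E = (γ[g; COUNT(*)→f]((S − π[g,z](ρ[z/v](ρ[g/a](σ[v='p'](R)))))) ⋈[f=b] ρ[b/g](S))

Per-node cardinality:
  S → 5
  R → 5
  σ[v='p'](R) → 0
  ρ[g/a](σ[v='p'](R)) → 0
  ρ[z/v](ρ[g/a](σ[v='p'](R))) → 0
  π[g,z](ρ[z/v](ρ[g/a](σ[v='p'](R)))) → 0
  (S − π[g,z](ρ[z/v](ρ[g/a](σ[v='p'](R))))) → 5
  γ[g; COUNT(*)→f]((S − π[g,z](ρ[z/v](ρ[g/a](σ[v='p'](R)))))) → 5
  S → 5
  ρ[b/g](S) → 5
  (γ[g; COUNT(*)→f]((S − π[g,z](ρ[z/v](ρ[g/a](σ[v='p'](R)))))) ⋈[f=b] ρ[b/g](S)) → 5

|E| = 5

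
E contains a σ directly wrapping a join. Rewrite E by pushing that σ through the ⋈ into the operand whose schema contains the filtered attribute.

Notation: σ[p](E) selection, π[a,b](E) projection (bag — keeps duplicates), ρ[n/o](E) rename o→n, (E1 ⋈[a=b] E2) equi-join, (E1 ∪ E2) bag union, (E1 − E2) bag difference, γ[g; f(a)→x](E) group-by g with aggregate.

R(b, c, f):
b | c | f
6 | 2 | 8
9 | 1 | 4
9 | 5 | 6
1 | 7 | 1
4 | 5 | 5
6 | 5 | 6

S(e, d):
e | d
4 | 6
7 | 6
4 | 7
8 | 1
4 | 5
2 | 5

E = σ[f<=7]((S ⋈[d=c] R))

σ filters on f, owned by the right side.
E' = (S ⋈[d=c] σ[f<=7](R))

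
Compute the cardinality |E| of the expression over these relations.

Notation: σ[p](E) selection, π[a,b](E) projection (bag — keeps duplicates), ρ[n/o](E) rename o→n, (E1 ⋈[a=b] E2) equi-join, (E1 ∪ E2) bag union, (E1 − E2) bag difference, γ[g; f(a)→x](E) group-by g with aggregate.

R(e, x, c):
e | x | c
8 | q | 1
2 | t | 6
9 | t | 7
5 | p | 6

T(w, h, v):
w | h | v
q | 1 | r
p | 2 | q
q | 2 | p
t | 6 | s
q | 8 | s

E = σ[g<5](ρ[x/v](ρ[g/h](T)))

Subexpression sizes:
  T → 5
  ρ[g/h](T) → 5
  ρ[x/v](ρ[g/h](T)) → 5
  σ[g<5](ρ[x/v](ρ[g/h](T))) → 3

|E| = 3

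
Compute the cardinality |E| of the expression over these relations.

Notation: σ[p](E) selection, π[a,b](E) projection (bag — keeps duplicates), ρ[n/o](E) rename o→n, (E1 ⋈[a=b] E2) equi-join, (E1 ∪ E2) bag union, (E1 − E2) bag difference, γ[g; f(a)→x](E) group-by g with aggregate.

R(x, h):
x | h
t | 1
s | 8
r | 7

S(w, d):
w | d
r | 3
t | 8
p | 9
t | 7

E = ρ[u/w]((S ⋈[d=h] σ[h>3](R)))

Row counts bottom-up:
  S → 4
  R → 3
  σ[h>3](R) → 2
  (S ⋈[d=h] σ[h>3](R)) → 2
  ρ[u/w]((S ⋈[d=h] σ[h>3](R))) → 2

|E| = 2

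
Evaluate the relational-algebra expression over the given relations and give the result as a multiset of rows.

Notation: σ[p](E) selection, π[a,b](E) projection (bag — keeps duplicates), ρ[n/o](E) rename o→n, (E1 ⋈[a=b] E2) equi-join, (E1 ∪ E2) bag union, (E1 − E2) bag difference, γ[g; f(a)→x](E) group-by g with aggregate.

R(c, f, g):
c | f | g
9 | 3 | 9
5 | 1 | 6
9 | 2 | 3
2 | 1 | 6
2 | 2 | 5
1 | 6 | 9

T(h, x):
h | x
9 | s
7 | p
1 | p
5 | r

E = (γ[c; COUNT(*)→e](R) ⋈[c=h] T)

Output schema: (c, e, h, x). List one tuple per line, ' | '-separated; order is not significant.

Subexpression sizes:
  R → 6
  γ[c; COUNT(*)→e](R) → 4
  T → 4
  (γ[c; COUNT(*)→e](R) ⋈[c=h] T) → 3

== RESULT ==
c | e | h | x
1 | 1 | 1 | p
5 | 1 | 5 | r
9 | 2 | 9 | s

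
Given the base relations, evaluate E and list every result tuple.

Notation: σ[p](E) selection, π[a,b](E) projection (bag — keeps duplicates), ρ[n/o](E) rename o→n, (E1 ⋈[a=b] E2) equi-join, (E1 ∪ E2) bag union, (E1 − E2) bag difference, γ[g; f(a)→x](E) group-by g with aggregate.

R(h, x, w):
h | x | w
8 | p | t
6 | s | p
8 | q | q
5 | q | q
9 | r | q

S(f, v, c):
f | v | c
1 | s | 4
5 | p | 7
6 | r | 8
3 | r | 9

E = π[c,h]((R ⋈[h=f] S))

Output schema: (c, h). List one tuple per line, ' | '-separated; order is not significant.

Per-node cardinality:
  R → 5
  S → 4
  (R ⋈[h=f] S) → 2
  π[c,h]((R ⋈[h=f] S)) → 2

== RESULT ==
c | h
7 | 5
8 | 6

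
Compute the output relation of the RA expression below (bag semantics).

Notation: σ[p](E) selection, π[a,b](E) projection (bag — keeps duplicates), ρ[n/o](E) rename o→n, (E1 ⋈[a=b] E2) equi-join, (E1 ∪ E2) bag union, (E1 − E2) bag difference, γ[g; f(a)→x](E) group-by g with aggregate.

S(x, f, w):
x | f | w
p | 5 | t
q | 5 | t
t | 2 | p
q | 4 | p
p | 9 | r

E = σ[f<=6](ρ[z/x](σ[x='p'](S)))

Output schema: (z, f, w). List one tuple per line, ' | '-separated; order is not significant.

Stepwise |·|:
  S → 5
  σ[x='p'](S) → 2
  ρ[z/x](σ[x='p'](S)) → 2
  σ[f<=6](ρ[z/x](σ[x='p'](S))) → 1

== RESULT ==
z | f | w
p | 5 | t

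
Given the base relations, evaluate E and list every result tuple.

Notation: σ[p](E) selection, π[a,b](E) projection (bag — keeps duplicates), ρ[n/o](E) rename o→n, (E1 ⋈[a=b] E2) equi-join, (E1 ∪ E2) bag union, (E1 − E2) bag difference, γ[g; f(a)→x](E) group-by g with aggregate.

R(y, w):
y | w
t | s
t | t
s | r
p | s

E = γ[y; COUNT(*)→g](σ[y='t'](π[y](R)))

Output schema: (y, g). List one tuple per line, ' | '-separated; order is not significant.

Row counts bottom-up:
  R → 4
  π[y](R) → 4
  σ[y='t'](π[y](R)) → 2
  γ[y; COUNT(*)→g](σ[y='t'](π[y](R))) → 1

== RESULT ==
y | g
t | 2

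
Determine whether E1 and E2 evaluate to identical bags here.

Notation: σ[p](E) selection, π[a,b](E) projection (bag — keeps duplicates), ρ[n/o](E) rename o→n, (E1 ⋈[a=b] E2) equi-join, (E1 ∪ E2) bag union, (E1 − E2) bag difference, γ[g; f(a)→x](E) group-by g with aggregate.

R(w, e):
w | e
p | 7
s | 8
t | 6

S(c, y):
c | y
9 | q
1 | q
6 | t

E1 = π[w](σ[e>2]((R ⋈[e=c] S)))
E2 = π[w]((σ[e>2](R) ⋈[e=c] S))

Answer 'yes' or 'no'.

E1 row counts bottom-up:
  R → 3
  S → 3
  (R ⋈[e=c] S) → 1
  σ[e>2]((R ⋈[e=c] S)) → 1
  π[w](σ[e>2]((R ⋈[e=c] S))) → 1
E2 row counts bottom-up:
  R → 3
  σ[e>2](R) → 3
  S → 3
  (σ[e>2](R) ⋈[e=c] S) → 1
  π[w]((σ[e>2](R) ⋈[e=c] S)) → 1

E1 and E2 produce the same multiset:
w
t

yes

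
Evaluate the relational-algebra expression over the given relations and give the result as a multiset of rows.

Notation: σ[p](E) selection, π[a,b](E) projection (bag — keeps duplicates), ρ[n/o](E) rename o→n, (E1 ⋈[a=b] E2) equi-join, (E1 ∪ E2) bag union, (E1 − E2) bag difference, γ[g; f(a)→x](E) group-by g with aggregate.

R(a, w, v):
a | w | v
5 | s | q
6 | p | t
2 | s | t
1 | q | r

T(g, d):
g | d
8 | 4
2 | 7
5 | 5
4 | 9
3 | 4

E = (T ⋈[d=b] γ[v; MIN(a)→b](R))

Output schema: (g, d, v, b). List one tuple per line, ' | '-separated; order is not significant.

Row counts bottom-up:
  T → 5
  R → 4
  γ[v; MIN(a)→b](R) → 3
  (T ⋈[d=b] γ[v; MIN(a)→b](R)) → 1

== RESULT ==
g | d | v | b
5 | 5 | q | 5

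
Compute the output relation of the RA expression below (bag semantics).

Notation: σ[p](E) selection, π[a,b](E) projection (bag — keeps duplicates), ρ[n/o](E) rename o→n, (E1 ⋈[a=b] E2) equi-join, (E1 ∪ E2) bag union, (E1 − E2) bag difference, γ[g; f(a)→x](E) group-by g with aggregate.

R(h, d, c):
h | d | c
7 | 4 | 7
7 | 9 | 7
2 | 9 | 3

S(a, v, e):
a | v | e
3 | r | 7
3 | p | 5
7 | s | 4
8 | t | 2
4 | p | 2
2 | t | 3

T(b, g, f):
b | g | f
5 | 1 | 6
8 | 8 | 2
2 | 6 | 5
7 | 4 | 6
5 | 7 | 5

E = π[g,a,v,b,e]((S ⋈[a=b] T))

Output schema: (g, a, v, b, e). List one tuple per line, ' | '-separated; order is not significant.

Per-node cardinality:
  S → 6
  T → 5
  (S ⋈[a=b] T) → 3
  π[g,a,v,b,e]((S ⋈[a=b] T)) → 3

== RESULT ==
g | a | v | b | e
4 | 7 | s | 7 | 4
6 | 2 | t | 2 | 3
8 | 8 | t | 8 | 2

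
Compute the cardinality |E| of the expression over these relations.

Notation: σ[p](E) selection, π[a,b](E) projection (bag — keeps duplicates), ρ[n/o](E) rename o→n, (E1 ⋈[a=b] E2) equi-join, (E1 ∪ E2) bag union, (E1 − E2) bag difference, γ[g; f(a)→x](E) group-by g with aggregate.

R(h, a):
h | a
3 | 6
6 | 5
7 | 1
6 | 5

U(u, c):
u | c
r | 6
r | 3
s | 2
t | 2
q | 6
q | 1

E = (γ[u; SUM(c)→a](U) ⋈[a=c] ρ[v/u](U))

Stepwise |·|:
  U → 6
  γ[u; SUM(c)→a](U) → 4
  U → 6
  ρ[v/u](U) → 6
  (γ[u; SUM(c)→a](U) ⋈[a=c] ρ[v/u](U)) → 4

|E| = 4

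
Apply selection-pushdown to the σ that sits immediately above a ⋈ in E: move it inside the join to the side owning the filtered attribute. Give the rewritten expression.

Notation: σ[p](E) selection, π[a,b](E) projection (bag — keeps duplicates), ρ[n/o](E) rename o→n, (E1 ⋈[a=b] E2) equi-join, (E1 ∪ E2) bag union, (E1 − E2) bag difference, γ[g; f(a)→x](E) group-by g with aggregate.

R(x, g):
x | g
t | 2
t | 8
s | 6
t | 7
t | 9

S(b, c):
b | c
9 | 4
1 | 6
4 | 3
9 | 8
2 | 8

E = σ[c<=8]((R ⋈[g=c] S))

σ filters on c, owned by the right side.
E' = (R ⋈[g=c] σ[c<=8](S))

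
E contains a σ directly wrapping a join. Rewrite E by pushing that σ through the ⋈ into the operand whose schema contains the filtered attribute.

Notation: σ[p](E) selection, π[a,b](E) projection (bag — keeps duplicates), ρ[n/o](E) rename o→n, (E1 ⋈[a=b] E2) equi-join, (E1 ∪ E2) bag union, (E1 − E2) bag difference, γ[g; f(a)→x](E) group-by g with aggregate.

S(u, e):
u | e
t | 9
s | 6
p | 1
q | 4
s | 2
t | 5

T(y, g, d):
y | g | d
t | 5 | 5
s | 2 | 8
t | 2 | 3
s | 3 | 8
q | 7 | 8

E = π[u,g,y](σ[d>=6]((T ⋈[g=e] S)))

σ filters on d, owned by the left side.
E' = π[u,g,y]((σ[d>=6](T) ⋈[g=e] S))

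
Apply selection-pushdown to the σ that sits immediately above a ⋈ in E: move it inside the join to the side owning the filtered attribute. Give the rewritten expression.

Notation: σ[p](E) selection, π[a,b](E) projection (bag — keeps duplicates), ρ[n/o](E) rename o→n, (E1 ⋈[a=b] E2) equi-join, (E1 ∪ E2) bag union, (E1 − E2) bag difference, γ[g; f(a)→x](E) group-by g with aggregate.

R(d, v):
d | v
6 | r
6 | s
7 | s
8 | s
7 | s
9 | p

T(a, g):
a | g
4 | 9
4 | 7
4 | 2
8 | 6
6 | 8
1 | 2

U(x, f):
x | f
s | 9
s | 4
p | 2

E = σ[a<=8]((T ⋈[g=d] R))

σ filters on a, owned by the left side.
E' = (σ[a<=8](T) ⋈[g=d] R)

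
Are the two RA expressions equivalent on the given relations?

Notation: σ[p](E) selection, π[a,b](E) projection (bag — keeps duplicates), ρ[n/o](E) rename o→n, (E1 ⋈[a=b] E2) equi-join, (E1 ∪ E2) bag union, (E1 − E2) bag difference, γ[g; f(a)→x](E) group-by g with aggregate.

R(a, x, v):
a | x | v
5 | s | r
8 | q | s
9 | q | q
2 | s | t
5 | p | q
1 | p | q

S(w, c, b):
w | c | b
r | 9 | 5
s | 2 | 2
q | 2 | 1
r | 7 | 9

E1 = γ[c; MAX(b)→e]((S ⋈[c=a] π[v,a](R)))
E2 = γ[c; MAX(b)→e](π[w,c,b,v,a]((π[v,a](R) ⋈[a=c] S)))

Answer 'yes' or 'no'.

E1 per-node cardinality:
  S → 4
  R → 6
  π[v,a](R) → 6
  (S ⋈[c=a] π[v,a](R)) → 3
  γ[c; MAX(b)→e]((S ⋈[c=a] π[v,a](R))) → 2
E2 per-node cardinality:
  R → 6
  π[v,a](R) → 6
  S → 4
  (π[v,a](R) ⋈[a=c] S) → 3
  π[w,c,b,v,a]((π[v,a](R) ⋈[a=c] S)) → 3
  γ[c; MAX(b)→e](π[w,c,b,v,a]((π[v,a](R) ⋈[a=c] S))) → 2

E1 and E2 produce the same multiset:
c | e
2 | 2
9 | 5

yes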